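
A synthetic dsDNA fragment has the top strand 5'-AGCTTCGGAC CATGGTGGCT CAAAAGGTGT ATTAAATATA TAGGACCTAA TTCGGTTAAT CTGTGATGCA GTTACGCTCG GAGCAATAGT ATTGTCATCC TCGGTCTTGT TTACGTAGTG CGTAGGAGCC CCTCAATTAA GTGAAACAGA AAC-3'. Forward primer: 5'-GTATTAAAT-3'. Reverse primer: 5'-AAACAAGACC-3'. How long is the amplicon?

84 bp

Forward primer GTATTAAAT is found on the top strand at positions 29–37.
The reverse primer's reverse complement is GGTCTTGTTT, which matches the template at positions 103–112.
Product length = (reverse-primer end) − (forward-primer start) + 1 = 112 − 29 + 1 = 84 bp.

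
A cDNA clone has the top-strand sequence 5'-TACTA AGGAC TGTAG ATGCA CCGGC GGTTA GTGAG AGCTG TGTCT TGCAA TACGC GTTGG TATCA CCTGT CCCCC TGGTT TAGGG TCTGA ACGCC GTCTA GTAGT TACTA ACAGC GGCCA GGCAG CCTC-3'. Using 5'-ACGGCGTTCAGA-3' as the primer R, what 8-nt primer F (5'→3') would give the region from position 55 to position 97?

The reverse primer's reverse complement TCTGAACGCCGT matches the template at positions 86–97; the product starts at position 55.
The forward primer is identical to the top strand over positions 55–62: CGTTGGTA.

5'-CGTTGGTA-3'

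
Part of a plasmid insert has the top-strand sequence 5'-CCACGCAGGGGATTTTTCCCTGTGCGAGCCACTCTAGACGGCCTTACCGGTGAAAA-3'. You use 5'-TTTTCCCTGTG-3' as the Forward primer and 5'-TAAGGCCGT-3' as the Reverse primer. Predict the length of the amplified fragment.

33 bp

The forward primer matches the template at positions 14–24.
The reverse primer's reverse complement is ACGGCCTTA, which matches the template at positions 38–46.
The product runs from position 14 to position 46, so its length is 46 − 14 + 1 = 33 bp.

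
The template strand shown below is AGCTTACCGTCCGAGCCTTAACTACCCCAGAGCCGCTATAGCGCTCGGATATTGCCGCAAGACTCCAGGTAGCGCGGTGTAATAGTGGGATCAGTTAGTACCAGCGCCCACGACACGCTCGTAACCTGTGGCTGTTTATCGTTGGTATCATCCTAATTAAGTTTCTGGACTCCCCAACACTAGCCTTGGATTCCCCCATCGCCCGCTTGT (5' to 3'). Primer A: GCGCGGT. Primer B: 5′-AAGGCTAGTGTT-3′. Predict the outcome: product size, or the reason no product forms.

Yes — a 116 bp product.

Primer A (GCGCGGT) matches the top strand at positions 72–78; it acts as a forward primer.
Primer B's reverse complement is AACACTAGCCTT, matching the top strand at positions 176–187; it acts as a reverse primer.
The 3' ends face each other across positions 72–187, giving a 116 bp product.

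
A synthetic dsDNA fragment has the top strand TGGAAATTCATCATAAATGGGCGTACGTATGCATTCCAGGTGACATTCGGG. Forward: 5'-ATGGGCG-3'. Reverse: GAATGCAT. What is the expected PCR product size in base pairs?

20 bp

Forward primer ATGGGCG is found on the top strand at positions 17–23.
The reverse primer's reverse complement is ATGCATTC, which matches the template at positions 29–36.
The product runs from position 17 to position 36, so its length is 36 − 17 + 1 = 20 bp.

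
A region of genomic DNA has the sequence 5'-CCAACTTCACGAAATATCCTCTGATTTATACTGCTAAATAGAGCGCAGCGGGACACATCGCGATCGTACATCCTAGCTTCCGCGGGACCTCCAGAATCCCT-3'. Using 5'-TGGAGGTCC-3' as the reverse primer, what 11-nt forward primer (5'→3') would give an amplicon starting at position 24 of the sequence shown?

The reverse primer's reverse complement GGACCTCCA matches the template at positions 85–93; the product starts at position 24.
The forward primer is identical to the top strand over positions 24–34: ATTTATACTGC.

5'-ATTTATACTGC-3'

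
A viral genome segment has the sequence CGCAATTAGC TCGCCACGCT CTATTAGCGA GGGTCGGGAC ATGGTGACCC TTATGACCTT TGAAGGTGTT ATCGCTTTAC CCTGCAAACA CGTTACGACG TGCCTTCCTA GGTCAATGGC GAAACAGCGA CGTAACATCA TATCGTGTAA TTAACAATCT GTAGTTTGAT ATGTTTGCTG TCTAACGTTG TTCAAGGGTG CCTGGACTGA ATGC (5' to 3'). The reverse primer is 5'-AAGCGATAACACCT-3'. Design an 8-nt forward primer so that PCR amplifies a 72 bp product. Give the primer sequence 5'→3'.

5'-TTAGCTCG-3'

The reverse primer's reverse complement AGGTGTTATCGCTT matches the template at positions 64–77, so the product ends at position 77.
A 72 bp product then starts at position 77 − 72 + 1 = 6.
The forward primer is identical to the top strand there: TTAGCTCG.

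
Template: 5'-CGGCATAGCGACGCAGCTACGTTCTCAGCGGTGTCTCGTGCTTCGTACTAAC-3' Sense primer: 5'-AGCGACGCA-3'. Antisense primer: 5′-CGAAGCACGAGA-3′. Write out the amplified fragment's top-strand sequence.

Forward primer AGCGACGCA is found on the top strand at positions 7–15.
The reverse primer's reverse complement is TCTCGTGCTTCG, which matches the template at positions 34–45.
The product is the template from position 7 through 45 (39 bp).

5'-AGCGACGCAGCTACGTTCTCAGCGGTGTCTCGTGCTTCG-3'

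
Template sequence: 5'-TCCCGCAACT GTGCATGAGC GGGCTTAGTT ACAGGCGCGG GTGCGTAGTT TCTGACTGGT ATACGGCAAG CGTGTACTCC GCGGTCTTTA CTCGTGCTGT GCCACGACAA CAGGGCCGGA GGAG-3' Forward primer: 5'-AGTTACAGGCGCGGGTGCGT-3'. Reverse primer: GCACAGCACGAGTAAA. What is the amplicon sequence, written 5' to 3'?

5'-AGTTACAGGCGCGGGTGCGTAGTTTCTGACTGGTATACGGCAAGCGTGTACTCCGCGGTCTTTACTCGTGCTGTGC-3'

Forward primer AGTTACAGGCGCGGGTGCGT is found on the top strand at positions 27–46.
Taking the reverse complement of GCACAGCACGAGTAAA gives TTTACTCGTGCTGTGC, found at positions 87–102 on the template; the primer anneals here to the top strand with its 3' end pointing upstream.
The product is the template from position 27 through 102 (76 bp).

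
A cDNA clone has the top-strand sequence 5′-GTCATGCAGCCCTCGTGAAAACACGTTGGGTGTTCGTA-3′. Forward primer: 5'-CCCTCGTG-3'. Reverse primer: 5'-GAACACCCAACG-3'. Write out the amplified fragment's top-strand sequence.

5'-CCCTCGTGAAAACACGTTGGGTGTTC-3'

Scanning the template, CCCTCGTG occurs at positions 10–17; this primer anneals to the bottom strand there with its 3' end pointing downstream.
Taking the reverse complement of GAACACCCAACG gives CGTTGGGTGTTC, found at positions 24–35 on the template; the primer anneals here to the top strand with its 3' end pointing upstream.
The product is the template from position 10 through 35 (26 bp).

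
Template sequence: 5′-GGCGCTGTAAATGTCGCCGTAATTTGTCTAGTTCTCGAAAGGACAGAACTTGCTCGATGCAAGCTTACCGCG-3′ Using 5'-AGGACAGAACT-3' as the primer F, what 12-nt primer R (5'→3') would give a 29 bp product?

The forward primer binds at positions 40–50, so a 29 bp product ends at position 40 + 29 − 1 = 68.
The reverse primer anneals to the top strand over positions 57–68, i.e. to ATGCAAGCTTAC.
Its sequence written 5'→3' is the reverse complement: GTAAGCTTGCAT.

5'-GTAAGCTTGCAT-3'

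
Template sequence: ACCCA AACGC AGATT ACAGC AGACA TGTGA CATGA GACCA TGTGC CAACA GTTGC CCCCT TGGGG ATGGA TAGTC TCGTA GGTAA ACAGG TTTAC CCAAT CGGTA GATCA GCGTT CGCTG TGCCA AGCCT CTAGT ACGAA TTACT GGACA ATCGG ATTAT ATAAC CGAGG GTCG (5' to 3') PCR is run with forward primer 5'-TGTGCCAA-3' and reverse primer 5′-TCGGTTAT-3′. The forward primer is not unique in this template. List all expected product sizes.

The forward primer TGTGCCAA matches the top strand at positions 41–48, 119–126.
The reverse primer's reverse complement is ATAACCGA, matching at positions 161–168.
Each forward site pairs with the reverse site to give a product ending at position 168: sizes 128, 50 bp.

128 bp, 50 bp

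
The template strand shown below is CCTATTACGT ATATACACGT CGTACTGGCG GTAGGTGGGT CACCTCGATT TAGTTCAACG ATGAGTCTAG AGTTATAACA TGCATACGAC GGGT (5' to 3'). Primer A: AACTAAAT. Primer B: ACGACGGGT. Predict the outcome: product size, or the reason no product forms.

No product — the primers' 3' ends point away from each other.

Primer A (AACTAAAT) has reverse complement ATTTAGTT, which matches the top strand at positions 48–55; primer A anneals to the top strand there with its 3' end pointing upstream toward position 48.
Primer B (ACGACGGGT) matches the top strand directly at positions 86–94; it anneals to the bottom strand with its 3' end pointing downstream toward position 94.
The 3' ends diverge (primer A extends toward position 1, primer B toward position 94), so the primers never converge on a shared product.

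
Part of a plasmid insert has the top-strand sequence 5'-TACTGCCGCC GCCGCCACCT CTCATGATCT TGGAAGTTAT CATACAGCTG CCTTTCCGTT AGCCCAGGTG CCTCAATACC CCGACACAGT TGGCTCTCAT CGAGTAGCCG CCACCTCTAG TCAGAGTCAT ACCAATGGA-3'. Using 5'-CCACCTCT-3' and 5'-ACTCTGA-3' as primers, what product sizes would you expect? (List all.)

113 bp, 17 bp

The forward primer CCACCTCT matches the top strand at positions 15–22, 111–118.
The reverse primer's reverse complement is TCAGAGT, matching at positions 121–127.
Each forward site pairs with the reverse site to give a product ending at position 127: sizes 113, 17 bp.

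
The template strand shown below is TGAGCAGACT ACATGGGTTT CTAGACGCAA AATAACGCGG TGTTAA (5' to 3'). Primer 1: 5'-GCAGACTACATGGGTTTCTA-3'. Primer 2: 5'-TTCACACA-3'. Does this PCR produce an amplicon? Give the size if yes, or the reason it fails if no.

No product — primer 2 has no binding site in the template.

Primer 2 (TTCACACA) does not match the top strand, and its reverse complement TGTGTGAA does not match either.
With no annealing site for primer 2, no amplification occurs.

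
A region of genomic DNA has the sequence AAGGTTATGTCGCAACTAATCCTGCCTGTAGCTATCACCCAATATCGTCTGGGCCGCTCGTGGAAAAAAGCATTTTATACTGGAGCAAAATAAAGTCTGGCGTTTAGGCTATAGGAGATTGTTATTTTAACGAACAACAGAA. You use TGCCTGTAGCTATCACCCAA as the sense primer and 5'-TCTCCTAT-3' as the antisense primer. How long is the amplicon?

The forward primer matches the template at positions 23–42.
Taking the reverse complement of TCTCCTAT gives ATAGGAGA, found at positions 111–118 on the template; the primer anneals here to the top strand with its 3' end pointing upstream.
The product runs from position 23 to position 118, so its length is 118 − 23 + 1 = 96 bp.

96 bp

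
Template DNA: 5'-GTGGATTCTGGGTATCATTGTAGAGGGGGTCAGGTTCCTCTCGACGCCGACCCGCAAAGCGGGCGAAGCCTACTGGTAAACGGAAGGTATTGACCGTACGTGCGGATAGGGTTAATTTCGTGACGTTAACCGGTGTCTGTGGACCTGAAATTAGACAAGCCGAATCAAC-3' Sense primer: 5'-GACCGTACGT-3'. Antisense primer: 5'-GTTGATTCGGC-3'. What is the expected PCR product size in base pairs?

Scanning the template, GACCGTACGT occurs at positions 92–101; this primer anneals to the bottom strand there with its 3' end pointing downstream.
The reverse primer's reverse complement is GCCGAATCAAC, which matches the template at positions 159–169.
Amplicon spans positions 92–169: 78 bp.

78 bp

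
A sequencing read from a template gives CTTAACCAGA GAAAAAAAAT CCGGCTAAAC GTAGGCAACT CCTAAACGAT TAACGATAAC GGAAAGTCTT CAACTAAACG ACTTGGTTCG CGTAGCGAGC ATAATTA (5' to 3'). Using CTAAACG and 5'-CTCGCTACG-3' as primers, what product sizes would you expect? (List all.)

The forward primer CTAAACG matches the top strand at positions 25–31, 42–48, 74–80.
The reverse primer's reverse complement is CGTAGCGAG, matching at positions 91–99.
Each forward site pairs with the reverse site to give a product ending at position 99: sizes 75, 58, 26 bp.

75 bp, 58 bp, 26 bp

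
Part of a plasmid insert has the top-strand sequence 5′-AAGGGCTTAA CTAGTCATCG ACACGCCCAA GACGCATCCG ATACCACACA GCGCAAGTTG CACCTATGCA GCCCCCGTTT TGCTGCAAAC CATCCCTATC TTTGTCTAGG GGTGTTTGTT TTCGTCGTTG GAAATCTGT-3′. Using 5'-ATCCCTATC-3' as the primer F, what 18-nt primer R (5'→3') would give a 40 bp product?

5'-CCAACGACGAAAACAAAC-3'

The forward primer binds at positions 92–100, so a 40 bp product ends at position 92 + 40 − 1 = 131.
The reverse primer anneals to the top strand over positions 114–131, i.e. to GTTTGTTTTCGTCGTTGG.
Its sequence written 5'→3' is the reverse complement: CCAACGACGAAAACAAAC.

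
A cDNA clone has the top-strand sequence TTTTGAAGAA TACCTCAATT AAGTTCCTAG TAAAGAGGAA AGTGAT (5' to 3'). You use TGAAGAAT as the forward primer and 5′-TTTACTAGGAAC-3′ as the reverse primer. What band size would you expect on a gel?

The forward primer matches the template at positions 4–11.
Taking the reverse complement of TTTACTAGGAAC gives GTTCCTAGTAAA, found at positions 23–34 on the template; the primer anneals here to the top strand with its 3' end pointing upstream.
The product runs from position 4 to position 34, so its length is 34 − 4 + 1 = 31 bp.

31 bp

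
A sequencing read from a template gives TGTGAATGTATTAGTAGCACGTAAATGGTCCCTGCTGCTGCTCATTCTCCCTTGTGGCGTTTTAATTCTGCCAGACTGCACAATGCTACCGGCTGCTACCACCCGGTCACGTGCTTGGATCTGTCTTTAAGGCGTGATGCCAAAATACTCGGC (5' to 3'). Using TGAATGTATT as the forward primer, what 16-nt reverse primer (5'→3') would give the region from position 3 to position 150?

5'-GAGTATTTTGGCATCA-3'

The product's 3' end on the top strand is position 150.
The reverse primer anneals to the top strand over positions 135–150, i.e. to TGATGCCAAAATACTC.
Its sequence written 5'→3' is the reverse complement: GAGTATTTTGGCATCA.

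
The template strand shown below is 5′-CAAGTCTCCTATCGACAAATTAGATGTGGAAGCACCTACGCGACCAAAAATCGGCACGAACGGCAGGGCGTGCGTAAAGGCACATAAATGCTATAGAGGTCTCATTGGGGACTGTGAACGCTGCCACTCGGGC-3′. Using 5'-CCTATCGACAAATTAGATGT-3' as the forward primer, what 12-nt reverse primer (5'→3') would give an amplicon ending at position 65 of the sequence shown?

The forward primer binds at positions 8–27; the product's 3' end on the top strand is position 65.
The reverse primer anneals to the top strand over positions 54–65, i.e. to GCACGAACGGCA.
Its sequence written 5'→3' is the reverse complement: TGCCGTTCGTGC.

5'-TGCCGTTCGTGC-3'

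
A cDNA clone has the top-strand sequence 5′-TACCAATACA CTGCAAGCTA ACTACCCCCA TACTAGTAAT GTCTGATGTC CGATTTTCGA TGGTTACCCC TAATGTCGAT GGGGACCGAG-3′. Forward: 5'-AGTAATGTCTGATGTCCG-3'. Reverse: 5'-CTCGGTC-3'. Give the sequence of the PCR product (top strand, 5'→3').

Forward primer AGTAATGTCTGATGTCCG is found on the top strand at positions 35–52.
The reverse primer's reverse complement is GACCGAG, which matches the template at positions 84–90.
The product is the template from position 35 through 90 (56 bp).

5'-AGTAATGTCTGATGTCCGATTTTCGATGGTTACCCCTAATGTCGATGGGGACCGAG-3'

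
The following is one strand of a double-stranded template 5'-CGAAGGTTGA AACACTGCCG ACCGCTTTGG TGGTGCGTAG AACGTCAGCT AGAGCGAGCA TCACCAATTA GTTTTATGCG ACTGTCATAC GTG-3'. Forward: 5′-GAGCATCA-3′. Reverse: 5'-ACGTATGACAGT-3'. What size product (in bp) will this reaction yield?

37 bp

The forward primer matches the template at positions 56–63.
Reverse complement of the reverse primer: ACTGTCATACGT. This occurs on the top strand at positions 81–92.
Amplicon spans positions 56–92: 37 bp.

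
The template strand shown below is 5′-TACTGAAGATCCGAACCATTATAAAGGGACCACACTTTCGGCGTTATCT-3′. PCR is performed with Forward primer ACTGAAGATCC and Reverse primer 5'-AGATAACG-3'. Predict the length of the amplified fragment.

Forward primer ACTGAAGATCC is found on the top strand at positions 2–12.
Taking the reverse complement of AGATAACG gives CGTTATCT, found at positions 42–49 on the template; the primer anneals here to the top strand with its 3' end pointing upstream.
The product runs from position 2 to position 49, so its length is 49 − 2 + 1 = 48 bp.

48 bp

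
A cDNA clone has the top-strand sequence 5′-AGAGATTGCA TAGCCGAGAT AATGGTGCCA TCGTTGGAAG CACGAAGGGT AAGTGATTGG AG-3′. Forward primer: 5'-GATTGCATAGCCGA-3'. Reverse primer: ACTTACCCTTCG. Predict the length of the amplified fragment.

51 bp

The forward primer matches the template at positions 4–17.
Reverse complement of the reverse primer: CGAAGGGTAAGT. This occurs on the top strand at positions 43–54.
The product runs from position 4 to position 54, so its length is 54 − 4 + 1 = 51 bp.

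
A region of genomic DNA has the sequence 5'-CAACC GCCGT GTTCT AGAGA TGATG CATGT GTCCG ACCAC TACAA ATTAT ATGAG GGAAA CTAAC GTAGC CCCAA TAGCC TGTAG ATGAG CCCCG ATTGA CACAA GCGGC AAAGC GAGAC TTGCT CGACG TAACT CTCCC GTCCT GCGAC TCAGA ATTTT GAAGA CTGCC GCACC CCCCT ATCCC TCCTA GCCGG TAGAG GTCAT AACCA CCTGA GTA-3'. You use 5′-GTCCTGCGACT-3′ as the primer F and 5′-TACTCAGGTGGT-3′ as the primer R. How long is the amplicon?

Scanning the template, GTCCTGCGACT occurs at positions 141–151; this primer anneals to the bottom strand there with its 3' end pointing downstream.
Taking the reverse complement of TACTCAGGTGGT gives ACCACCTGAGTA, found at positions 207–218 on the template; the primer anneals here to the top strand with its 3' end pointing upstream.
Amplicon spans positions 141–218: 78 bp.

78 bp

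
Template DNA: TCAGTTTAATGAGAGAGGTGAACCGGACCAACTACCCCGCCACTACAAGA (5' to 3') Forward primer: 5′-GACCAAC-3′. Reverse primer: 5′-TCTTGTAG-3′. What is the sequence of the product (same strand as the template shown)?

5'-GACCAACTACCCCGCCACTACAAGA-3'

Scanning the template, GACCAAC occurs at positions 26–32; this primer anneals to the bottom strand there with its 3' end pointing downstream.
Reverse complement of the reverse primer: CTACAAGA. This occurs on the top strand at positions 43–50.
The product is the template from position 26 through 50 (25 bp).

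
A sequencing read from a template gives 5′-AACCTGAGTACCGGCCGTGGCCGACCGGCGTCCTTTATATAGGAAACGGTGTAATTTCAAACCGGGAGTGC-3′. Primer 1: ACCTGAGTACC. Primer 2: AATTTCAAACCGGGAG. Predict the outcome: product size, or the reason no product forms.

Primer 1 (ACCTGAGTACC) matches the top strand at positions 2–12 (3' end points downstream).
Primer 2 (AATTTCAAACCGGGAG) also matches the top strand directly, at positions 53–68 — its reverse complement CTCCCGGTTTGAAATT is not present.
Both primers anneal to the bottom strand with 3' ends pointing the same way, so neither can prime synthesis back toward the other.

No product — both primers anneal to the same strand and extend in the same direction.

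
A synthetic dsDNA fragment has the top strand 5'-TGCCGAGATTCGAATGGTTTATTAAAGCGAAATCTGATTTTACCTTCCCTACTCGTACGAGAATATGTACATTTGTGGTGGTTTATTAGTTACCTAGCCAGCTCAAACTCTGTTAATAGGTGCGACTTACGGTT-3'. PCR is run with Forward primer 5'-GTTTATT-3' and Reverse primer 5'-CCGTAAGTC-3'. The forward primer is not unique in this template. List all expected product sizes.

The forward primer GTTTATT matches the top strand at positions 17–23, 81–87.
The reverse primer's reverse complement is GACTTACGG, matching at positions 124–132.
Each forward site pairs with the reverse site to give a product ending at position 132: sizes 116, 52 bp.

116 bp, 52 bp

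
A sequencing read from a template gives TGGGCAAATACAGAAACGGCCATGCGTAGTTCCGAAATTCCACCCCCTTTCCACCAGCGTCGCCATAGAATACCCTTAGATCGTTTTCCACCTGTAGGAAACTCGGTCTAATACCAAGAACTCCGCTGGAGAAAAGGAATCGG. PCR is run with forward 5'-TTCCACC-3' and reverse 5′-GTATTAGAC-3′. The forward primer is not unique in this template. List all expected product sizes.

77 bp, 66 bp, 29 bp

The forward primer TTCCACC matches the top strand at positions 38–44, 49–55, 86–92.
The reverse primer's reverse complement is GTCTAATAC, matching at positions 106–114.
Each forward site pairs with the reverse site to give a product ending at position 114: sizes 77, 66, 29 bp.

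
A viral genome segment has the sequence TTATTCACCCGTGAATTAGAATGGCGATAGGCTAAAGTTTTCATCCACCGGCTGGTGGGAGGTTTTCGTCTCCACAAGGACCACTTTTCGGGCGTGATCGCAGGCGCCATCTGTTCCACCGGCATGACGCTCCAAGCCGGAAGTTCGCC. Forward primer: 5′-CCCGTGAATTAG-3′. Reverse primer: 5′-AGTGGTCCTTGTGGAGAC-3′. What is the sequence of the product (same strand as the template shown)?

Forward primer CCCGTGAATTAG is found on the top strand at positions 8–19.
Reverse complement of the reverse primer: GTCTCCACAAGGACCACT. This occurs on the top strand at positions 68–85.
The product is the template from position 8 through 85 (78 bp).

5'-CCCGTGAATTAGAATGGCGATAGGCTAAAGTTTTCATCCACCGGCTGGTGGGAGGTTTTCGTCTCCACAAGGACCACT-3'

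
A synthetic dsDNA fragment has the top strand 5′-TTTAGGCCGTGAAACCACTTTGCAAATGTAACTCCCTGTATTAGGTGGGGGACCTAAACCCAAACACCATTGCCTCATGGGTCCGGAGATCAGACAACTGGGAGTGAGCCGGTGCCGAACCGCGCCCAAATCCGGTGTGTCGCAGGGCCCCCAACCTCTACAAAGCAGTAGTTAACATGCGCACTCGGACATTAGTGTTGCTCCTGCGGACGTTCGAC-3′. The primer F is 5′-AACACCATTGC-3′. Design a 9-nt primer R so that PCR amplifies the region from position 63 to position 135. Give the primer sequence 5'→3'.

5'-CCGGATTTG-3'

The product's 3' end on the top strand is position 135.
The reverse primer anneals to the top strand over positions 127–135, i.e. to CAAATCCGG.
Its sequence written 5'→3' is the reverse complement: CCGGATTTG.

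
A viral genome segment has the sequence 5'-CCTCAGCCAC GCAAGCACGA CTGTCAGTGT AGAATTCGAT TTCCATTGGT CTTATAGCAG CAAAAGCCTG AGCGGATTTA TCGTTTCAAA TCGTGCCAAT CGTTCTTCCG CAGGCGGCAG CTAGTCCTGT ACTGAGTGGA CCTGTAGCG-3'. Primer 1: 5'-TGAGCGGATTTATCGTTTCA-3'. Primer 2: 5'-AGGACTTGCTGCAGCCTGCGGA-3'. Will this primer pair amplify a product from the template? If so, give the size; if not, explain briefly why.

Primer 2 (AGGACTTGCTGCAGCCTGCGGA) does not match the top strand, and its reverse complement TCCGCAGGCTGCAGCAAGTCCT does not match either.
With no annealing site for primer 2, no amplification occurs.

No product — primer 2 has no binding site in the template.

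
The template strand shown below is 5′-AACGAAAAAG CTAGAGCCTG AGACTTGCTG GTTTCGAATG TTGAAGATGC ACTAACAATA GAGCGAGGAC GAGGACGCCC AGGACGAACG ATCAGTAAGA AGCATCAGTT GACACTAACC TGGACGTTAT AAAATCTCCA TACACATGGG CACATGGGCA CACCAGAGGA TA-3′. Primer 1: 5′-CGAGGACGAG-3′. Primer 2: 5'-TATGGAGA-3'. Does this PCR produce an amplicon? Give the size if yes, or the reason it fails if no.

Yes — a 79 bp product.

Primer 1 (CGAGGACGAG) matches the top strand at positions 64–73; it acts as a forward primer.
Primer 2's reverse complement is TCTCCATA, matching the top strand at positions 135–142; it acts as a reverse primer.
The 3' ends face each other across positions 64–142, giving a 79 bp product.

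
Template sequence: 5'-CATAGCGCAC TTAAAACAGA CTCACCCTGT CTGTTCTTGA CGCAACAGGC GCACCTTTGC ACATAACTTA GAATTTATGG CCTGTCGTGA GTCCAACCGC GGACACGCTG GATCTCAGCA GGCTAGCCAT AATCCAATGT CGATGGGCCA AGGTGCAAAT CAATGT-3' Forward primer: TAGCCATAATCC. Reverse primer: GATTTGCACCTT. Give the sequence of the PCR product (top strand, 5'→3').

5'-TAGCCATAATCCAATGTCGATGGGCCAAGGTGCAAATC-3'

Forward primer TAGCCATAATCC is found on the top strand at positions 124–135.
Reverse complement of the reverse primer: AAGGTGCAAATC. This occurs on the top strand at positions 150–161.
The product is the template from position 124 through 161 (38 bp).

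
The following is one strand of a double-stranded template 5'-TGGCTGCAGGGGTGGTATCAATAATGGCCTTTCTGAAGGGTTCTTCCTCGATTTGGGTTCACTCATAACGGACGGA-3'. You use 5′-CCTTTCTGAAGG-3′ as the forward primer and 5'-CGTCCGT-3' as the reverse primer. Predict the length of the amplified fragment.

47 bp

The forward primer matches the template at positions 28–39.
Reverse complement of the reverse primer: ACGGACG. This occurs on the top strand at positions 68–74.
Product length = (reverse-primer end) − (forward-primer start) + 1 = 74 − 28 + 1 = 47 bp.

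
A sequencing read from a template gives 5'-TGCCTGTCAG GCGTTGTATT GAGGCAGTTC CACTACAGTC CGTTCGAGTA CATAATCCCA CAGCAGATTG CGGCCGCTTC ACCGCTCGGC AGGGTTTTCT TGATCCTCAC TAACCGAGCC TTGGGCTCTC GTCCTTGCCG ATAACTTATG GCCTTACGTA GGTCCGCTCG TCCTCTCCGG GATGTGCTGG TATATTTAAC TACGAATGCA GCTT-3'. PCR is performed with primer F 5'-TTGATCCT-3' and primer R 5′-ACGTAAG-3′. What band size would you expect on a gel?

Forward primer TTGATCCT is found on the top strand at positions 100–107.
Taking the reverse complement of ACGTAAG gives CTTACGT, found at positions 153–159 on the template; the primer anneals here to the top strand with its 3' end pointing upstream.
Amplicon spans positions 100–159: 60 bp.

60 bp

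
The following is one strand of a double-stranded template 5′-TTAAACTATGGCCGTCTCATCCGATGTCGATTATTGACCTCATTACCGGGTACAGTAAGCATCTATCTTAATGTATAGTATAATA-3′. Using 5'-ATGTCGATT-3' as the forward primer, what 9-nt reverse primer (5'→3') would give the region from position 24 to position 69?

The product's 3' end on the top strand is position 69.
The reverse primer anneals to the top strand over positions 61–69, i.e. to ATCTATCTT.
Its sequence written 5'→3' is the reverse complement: AAGATAGAT.

5'-AAGATAGAT-3'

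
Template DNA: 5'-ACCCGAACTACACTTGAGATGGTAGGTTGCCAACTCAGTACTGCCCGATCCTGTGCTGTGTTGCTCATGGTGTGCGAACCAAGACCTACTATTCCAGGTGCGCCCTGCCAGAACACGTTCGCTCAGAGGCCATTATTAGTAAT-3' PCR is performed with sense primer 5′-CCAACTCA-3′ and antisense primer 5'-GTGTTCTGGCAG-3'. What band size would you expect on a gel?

Scanning the template, CCAACTCA occurs at positions 30–37; this primer anneals to the bottom strand there with its 3' end pointing downstream.
Reverse complement of the reverse primer: CTGCCAGAACAC. This occurs on the top strand at positions 105–116.
Product length = (reverse-primer end) − (forward-primer start) + 1 = 116 − 30 + 1 = 87 bp.

87 bp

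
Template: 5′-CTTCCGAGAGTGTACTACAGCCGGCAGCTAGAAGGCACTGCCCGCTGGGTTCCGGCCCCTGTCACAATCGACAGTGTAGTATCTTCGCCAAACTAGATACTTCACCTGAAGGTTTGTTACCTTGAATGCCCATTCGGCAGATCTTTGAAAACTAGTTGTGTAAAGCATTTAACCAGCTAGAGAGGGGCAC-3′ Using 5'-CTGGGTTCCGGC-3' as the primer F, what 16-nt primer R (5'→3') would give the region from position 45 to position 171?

5'-TAAATGCTTTACACAA-3'

The product's 3' end on the top strand is position 171.
The reverse primer anneals to the top strand over positions 156–171, i.e. to TTGTGTAAAGCATTTA.
Its sequence written 5'→3' is the reverse complement: TAAATGCTTTACACAA.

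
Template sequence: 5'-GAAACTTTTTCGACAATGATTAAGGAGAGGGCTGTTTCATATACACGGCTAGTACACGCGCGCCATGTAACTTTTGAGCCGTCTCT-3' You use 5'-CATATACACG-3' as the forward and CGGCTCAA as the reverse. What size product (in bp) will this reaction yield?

The forward primer matches the template at positions 38–47.
Taking the reverse complement of CGGCTCAA gives TTGAGCCG, found at positions 74–81 on the template; the primer anneals here to the top strand with its 3' end pointing upstream.
The product runs from position 38 to position 81, so its length is 81 − 38 + 1 = 44 bp.

44 bp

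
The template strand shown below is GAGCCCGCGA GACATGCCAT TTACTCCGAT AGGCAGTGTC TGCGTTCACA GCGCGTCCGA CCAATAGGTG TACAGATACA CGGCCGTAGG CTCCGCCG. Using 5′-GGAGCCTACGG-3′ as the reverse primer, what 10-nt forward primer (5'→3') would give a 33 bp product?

The reverse primer's reverse complement CCGTAGGCTCC matches the template at positions 84–94, so the product ends at position 94.
A 33 bp product then starts at position 94 − 33 + 1 = 62.
The forward primer is identical to the top strand there: CAATAGGTGT.

5'-CAATAGGTGT-3'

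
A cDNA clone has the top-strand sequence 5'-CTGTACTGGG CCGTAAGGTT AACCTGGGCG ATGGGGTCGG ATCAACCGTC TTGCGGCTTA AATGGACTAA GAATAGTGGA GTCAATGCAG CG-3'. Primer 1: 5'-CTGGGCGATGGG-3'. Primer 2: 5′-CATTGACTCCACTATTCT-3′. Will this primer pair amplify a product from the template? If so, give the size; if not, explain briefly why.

Primer 1 (CTGGGCGATGGG) matches the top strand at positions 24–35; it acts as a forward primer.
Primer 2's reverse complement is AGAATAGTGGAGTCAATG, matching the top strand at positions 70–87; it acts as a reverse primer.
The 3' ends face each other across positions 24–87, giving a 64 bp product.

Yes — a 64 bp product.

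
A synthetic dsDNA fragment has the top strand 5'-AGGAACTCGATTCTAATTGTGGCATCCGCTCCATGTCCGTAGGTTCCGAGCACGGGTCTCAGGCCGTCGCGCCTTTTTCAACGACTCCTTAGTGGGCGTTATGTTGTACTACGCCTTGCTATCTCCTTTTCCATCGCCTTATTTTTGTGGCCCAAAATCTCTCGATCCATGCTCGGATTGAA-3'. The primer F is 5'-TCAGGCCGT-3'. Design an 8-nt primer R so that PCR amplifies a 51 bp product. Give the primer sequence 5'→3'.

The forward primer binds at positions 59–67, so a 51 bp product ends at position 59 + 51 − 1 = 109.
The reverse primer anneals to the top strand over positions 102–109, i.e. to TGTTGTAC.
Its sequence written 5'→3' is the reverse complement: GTACAACA.

5'-GTACAACA-3'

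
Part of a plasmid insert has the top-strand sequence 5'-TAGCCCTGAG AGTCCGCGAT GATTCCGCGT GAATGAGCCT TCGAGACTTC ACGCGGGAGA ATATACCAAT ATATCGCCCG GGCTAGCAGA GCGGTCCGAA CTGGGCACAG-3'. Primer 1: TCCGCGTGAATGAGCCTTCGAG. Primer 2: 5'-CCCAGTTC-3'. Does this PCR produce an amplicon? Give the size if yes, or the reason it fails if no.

Primer 1 (TCCGCGTGAATGAGCCTTCGAG) matches the top strand at positions 24–45; it acts as a forward primer.
Primer 2's reverse complement is GAACTGGG, matching the top strand at positions 98–105; it acts as a reverse primer.
The 3' ends face each other across positions 24–105, giving an 82 bp product.

Yes — an 82 bp product.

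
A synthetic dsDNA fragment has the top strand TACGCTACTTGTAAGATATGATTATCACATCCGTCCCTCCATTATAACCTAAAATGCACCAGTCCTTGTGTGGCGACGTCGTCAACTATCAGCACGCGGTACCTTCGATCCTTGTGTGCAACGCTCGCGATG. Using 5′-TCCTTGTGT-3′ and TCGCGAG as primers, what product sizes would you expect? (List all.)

The forward primer TCCTTGTGT matches the top strand at positions 63–71, 109–117.
The reverse primer's reverse complement is CTCGCGA, matching at positions 124–130.
Each forward site pairs with the reverse site to give a product ending at position 130: sizes 68, 22 bp.

68 bp, 22 bp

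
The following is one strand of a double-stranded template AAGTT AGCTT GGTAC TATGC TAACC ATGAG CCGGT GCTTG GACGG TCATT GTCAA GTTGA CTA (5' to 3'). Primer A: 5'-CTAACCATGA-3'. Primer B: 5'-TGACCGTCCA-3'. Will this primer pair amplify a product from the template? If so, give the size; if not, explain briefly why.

Primer A (CTAACCATGA) matches the top strand at positions 20–29; it acts as a forward primer.
Primer B's reverse complement is TGGACGGTCA, matching the top strand at positions 39–48; it acts as a reverse primer.
The 3' ends face each other across positions 20–48, giving a 29 bp product.

Yes — a 29 bp product.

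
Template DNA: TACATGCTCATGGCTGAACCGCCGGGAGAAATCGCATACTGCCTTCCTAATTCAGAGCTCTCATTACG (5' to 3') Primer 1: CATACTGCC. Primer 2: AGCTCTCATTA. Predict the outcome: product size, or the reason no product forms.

Primer 1 (CATACTGCC) matches the top strand at positions 35–43 (3' end points downstream).
Primer 2 (AGCTCTCATTA) also matches the top strand directly, at positions 56–66 — its reverse complement TAATGAGAGCT is not present.
Both primers anneal to the bottom strand with 3' ends pointing the same way, so neither can prime synthesis back toward the other.

No product — both primers anneal to the same strand and extend in the same direction.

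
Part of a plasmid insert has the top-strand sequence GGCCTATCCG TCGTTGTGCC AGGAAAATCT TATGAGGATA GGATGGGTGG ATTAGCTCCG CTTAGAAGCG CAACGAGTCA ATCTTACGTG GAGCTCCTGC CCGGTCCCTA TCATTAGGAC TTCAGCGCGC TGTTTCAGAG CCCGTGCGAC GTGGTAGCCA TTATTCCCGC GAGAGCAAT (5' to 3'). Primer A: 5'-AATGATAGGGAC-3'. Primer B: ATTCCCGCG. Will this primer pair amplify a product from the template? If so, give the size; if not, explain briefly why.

Primer A (AATGATAGGGAC) has reverse complement GTCCCTATCATT, which matches the top strand at positions 104–115; primer A anneals to the top strand there with its 3' end pointing upstream toward position 104.
Primer B (ATTCCCGCG) matches the top strand directly at positions 163–171; it anneals to the bottom strand with its 3' end pointing downstream toward position 171.
The 3' ends diverge (primer A extends toward position 1, primer B toward position 179), so the primers never converge on a shared product.

No product — the primers' 3' ends point away from each other.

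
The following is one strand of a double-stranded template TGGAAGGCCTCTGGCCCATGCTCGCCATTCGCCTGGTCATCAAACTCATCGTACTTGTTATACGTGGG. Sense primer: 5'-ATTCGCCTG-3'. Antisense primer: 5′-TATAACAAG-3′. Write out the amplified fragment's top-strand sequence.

Scanning the template, ATTCGCCTG occurs at positions 27–35; this primer anneals to the bottom strand there with its 3' end pointing downstream.
Taking the reverse complement of TATAACAAG gives CTTGTTATA, found at positions 54–62 on the template; the primer anneals here to the top strand with its 3' end pointing upstream.
The product is the template from position 27 through 62 (36 bp).

5'-ATTCGCCTGGTCATCAAACTCATCGTACTTGTTATA-3'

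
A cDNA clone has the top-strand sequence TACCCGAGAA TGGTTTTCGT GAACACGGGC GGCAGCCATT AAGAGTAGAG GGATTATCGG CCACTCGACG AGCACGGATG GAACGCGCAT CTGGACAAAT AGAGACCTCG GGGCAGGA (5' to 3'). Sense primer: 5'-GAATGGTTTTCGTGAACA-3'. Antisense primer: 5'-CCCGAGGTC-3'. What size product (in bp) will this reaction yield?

The forward primer matches the template at positions 8–25.
Taking the reverse complement of CCCGAGGTC gives GACCTCGGG, found at positions 104–112 on the template; the primer anneals here to the top strand with its 3' end pointing upstream.
Amplicon spans positions 8–112: 105 bp.

105 bp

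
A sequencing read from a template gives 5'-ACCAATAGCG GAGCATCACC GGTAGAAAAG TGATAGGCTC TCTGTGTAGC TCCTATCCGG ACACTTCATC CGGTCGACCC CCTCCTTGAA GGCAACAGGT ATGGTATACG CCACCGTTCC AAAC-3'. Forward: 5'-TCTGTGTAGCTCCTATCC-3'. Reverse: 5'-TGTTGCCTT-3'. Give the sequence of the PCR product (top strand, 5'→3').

5'-TCTGTGTAGCTCCTATCCGGACACTTCATCCGGTCGACCCCCTCCTTGAAGGCAACA-3'

Scanning the template, TCTGTGTAGCTCCTATCC occurs at positions 41–58; this primer anneals to the bottom strand there with its 3' end pointing downstream.
The reverse primer's reverse complement is AAGGCAACA, which matches the template at positions 89–97.
The product is the template from position 41 through 97 (57 bp).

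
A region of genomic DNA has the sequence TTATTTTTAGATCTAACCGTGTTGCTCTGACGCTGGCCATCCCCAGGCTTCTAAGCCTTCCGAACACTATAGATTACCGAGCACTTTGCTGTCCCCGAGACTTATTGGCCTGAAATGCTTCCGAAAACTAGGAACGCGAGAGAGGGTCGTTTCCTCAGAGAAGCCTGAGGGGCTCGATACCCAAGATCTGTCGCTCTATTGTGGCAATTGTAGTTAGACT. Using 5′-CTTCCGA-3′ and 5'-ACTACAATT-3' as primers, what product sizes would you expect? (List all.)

158 bp, 97 bp

The forward primer CTTCCGA matches the top strand at positions 57–63, 118–124.
The reverse primer's reverse complement is AATTGTAGT, matching at positions 206–214.
Each forward site pairs with the reverse site to give a product ending at position 214: sizes 158, 97 bp.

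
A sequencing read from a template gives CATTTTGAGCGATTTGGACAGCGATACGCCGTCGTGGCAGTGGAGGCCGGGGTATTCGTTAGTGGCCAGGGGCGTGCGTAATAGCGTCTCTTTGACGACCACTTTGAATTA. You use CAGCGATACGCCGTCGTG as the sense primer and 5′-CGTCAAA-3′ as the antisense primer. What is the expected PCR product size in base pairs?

79 bp

Forward primer CAGCGATACGCCGTCGTG is found on the top strand at positions 19–36.
Reverse complement of the reverse primer: TTTGACG. This occurs on the top strand at positions 91–97.
Product length = (reverse-primer end) − (forward-primer start) + 1 = 97 − 19 + 1 = 79 bp.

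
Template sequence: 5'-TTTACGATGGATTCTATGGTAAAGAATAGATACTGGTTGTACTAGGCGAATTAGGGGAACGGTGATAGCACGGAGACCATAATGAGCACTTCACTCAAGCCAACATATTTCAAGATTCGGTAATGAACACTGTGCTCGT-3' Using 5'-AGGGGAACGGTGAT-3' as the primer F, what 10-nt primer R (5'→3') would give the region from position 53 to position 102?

5'-TGGCTTGAGT-3'

The product's 3' end on the top strand is position 102.
The reverse primer anneals to the top strand over positions 93–102, i.e. to ACTCAAGCCA.
Its sequence written 5'→3' is the reverse complement: TGGCTTGAGT.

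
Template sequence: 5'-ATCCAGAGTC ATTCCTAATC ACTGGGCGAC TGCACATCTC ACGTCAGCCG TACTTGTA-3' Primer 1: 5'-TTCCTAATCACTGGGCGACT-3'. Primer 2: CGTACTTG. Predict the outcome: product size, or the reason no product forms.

Primer 1 (TTCCTAATCACTGGGCGACT) matches the top strand at positions 12–31 (3' end points downstream).
Primer 2 (CGTACTTG) also matches the top strand directly, at positions 49–56 — its reverse complement CAAGTACG is not present.
Both primers anneal to the bottom strand with 3' ends pointing the same way, so neither can prime synthesis back toward the other.

No product — both primers anneal to the same strand and extend in the same direction.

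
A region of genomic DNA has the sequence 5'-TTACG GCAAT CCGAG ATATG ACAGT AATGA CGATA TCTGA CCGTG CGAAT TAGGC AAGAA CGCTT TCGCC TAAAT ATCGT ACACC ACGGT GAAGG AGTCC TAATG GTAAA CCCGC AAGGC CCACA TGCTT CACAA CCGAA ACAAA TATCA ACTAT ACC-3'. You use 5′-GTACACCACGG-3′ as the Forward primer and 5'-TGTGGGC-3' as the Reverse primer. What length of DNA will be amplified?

Scanning the template, GTACACCACGG occurs at positions 79–89; this primer anneals to the bottom strand there with its 3' end pointing downstream.
The reverse primer's reverse complement is GCCCACA, which matches the template at positions 119–125.
The product runs from position 79 to position 125, so its length is 125 − 79 + 1 = 47 bp.

47 bp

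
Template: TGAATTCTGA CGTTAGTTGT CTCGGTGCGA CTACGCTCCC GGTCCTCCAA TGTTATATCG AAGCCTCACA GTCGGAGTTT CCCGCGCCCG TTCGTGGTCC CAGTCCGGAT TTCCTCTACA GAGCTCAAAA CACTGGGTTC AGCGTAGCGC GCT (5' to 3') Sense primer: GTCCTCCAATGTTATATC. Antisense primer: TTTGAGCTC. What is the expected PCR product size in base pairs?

The forward primer matches the template at positions 42–59.
The reverse primer's reverse complement is GAGCTCAAA, which matches the template at positions 121–129.
Product length = (reverse-primer end) − (forward-primer start) + 1 = 129 − 42 + 1 = 88 bp.

88 bp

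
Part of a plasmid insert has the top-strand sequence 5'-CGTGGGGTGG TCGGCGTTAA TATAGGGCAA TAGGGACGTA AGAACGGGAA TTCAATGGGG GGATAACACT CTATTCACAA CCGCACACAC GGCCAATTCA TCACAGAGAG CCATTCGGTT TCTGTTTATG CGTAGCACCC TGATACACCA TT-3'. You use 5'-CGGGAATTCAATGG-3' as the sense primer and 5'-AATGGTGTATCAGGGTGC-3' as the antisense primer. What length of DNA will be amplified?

108 bp

Forward primer CGGGAATTCAATGG is found on the top strand at positions 45–58.
The reverse primer's reverse complement is GCACCCTGATACACCATT, which matches the template at positions 135–152.
Amplicon spans positions 45–152: 108 bp.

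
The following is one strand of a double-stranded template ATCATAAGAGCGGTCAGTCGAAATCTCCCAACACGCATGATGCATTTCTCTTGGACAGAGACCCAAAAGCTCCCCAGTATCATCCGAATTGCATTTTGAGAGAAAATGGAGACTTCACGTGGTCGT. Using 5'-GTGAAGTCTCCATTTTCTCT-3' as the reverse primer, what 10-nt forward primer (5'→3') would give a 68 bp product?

The reverse primer's reverse complement AGAGAAAATGGAGACTTCAC matches the template at positions 99–118, so the product ends at position 118.
A 68 bp product then starts at position 118 − 68 + 1 = 51.
The forward primer is identical to the top strand there: TTGGACAGAG.

5'-TTGGACAGAG-3'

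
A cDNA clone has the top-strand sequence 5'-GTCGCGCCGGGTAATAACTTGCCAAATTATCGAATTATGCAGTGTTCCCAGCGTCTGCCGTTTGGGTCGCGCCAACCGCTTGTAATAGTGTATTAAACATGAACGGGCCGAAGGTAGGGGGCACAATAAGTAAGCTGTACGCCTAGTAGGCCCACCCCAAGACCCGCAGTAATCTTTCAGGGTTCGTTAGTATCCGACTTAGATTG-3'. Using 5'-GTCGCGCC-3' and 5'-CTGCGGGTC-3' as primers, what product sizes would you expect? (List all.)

The forward primer GTCGCGCC matches the top strand at positions 1–8, 66–73.
The reverse primer's reverse complement is GACCCGCAG, matching at positions 161–169.
Each forward site pairs with the reverse site to give a product ending at position 169: sizes 169, 104 bp.

169 bp, 104 bp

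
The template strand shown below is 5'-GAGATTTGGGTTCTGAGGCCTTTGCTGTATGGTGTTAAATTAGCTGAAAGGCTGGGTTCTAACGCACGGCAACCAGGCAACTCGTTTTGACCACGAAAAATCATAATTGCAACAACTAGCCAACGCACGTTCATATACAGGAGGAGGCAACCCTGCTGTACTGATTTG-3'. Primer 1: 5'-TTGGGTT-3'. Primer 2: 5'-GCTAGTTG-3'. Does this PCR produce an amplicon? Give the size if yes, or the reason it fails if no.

Yes — a 115 bp product.

Primer 1 (TTGGGTT) matches the top strand at positions 6–12; it acts as a forward primer.
Primer 2's reverse complement is CAACTAGC, matching the top strand at positions 113–120; it acts as a reverse primer.
The 3' ends face each other across positions 6–120, giving a 115 bp product.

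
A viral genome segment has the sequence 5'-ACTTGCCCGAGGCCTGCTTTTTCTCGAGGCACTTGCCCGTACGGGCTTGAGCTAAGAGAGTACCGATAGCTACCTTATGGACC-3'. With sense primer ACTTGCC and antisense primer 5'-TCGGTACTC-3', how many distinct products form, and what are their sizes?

Two products: 66 bp, 36 bp

The forward primer ACTTGCC matches the top strand at positions 1–7, 31–37.
The reverse primer's reverse complement is GAGTACCGA, matching at positions 58–66.
Each forward site pairs with the reverse site to give a product ending at position 66: sizes 66, 36 bp.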